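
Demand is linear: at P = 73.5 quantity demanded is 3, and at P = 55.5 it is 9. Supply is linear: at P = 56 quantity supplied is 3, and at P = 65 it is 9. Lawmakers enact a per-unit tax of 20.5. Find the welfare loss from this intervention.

Demand slope = (55.5 − 73.5)/(9 − 3) = −3, so P = 82.5 − 3Q.
Supply slope = (65 − 56)/(9 − 3) = 1.5, so P = 51.5 + 1.5Q.
Competitive equilibrium: 82.5 − 3Q = 51.5 + 1.5Q → Q* = 6.8889, P* = 61.8333.
With the tax, the buyer price exceeds the seller price by 20.5: (82.5 − 3Q) − (51.5 + 1.5Q) = 20.5 → Q' = 2.3333.
ΔQ = 6.8889 − 2.3333 = 4.5556; the wedge equals the tax, 20.5.
DWL = ½ × 4.5556 × 20.5 = 46.69.

46.69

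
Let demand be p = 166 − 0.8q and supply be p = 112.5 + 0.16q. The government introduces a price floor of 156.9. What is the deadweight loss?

944.30

Competitive equilibrium: 166 − 0.8q = 112.5 + 0.16q → q* = 55.7292, p* = 121.4167.
At the floor p = 156.9, quantity demanded = (166 − 156.9)/0.8 = 11.375.
Sellers' marginal cost at q' = 11.375: 112.5 + 0.16·11.375 = 114.32.
Δq = 55.7292 − 11.375 = 44.3542; wedge = 156.9 − 114.32 = 42.58.
Deadweight loss = ½ × 44.3542 × 42.58 = 944.30.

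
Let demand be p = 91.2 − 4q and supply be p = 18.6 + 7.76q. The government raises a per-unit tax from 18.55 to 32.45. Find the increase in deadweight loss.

30.14

Competitive equilibrium: 91.2 − 4q = 18.6 + 7.76q → q* = 6.1735, p* = 66.5061.
For a per-unit tax t: Δq = t/11.76, so DWL = ½·t·(t/11.76) = t²/23.52.
At t = 18.55: DWL = 14.63. At t = 32.45: DWL = 44.771.
Increase = 44.771 − 14.63 = 30.14.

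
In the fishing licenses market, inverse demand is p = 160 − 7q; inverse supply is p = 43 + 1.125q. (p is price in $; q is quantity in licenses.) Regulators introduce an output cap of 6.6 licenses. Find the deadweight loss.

Competitive equilibrium: 160 − 7q = 43 + 1.125q → q* = 14.4, p* = 59.2.
At q = 6.6: demand price = 160 − 7·6.6 = 113.8; supply price = 43 + 1.125·6.6 = 50.425.
Δq = 14.4 − 6.6 = 7.8; wedge = 113.8 − 50.425 = 63.375.
The triangle = ½ × 7.8 × 63.375 = $247.16.

$247.16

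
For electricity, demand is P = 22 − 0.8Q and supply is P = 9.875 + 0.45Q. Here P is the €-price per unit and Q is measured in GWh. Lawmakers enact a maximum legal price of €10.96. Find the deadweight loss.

Competitive equilibrium: 22 − 0.8Q = 9.875 + 0.45Q → Q* = 9.7, P* = 14.24.
At the ceiling P = 10.96, quantity supplied = (10.96 − 9.875)/0.45 = 2.4111.
Willingness to pay at Q' = 2.4111: 22 − 0.8·2.4111 = 20.0711.
ΔQ = 9.7 − 2.4111 = 7.2889; wedge = 20.0711 − 10.96 = 9.1111.
Welfare loss = ½ × 7.2889 × 9.1111 = €33.20.

€33.20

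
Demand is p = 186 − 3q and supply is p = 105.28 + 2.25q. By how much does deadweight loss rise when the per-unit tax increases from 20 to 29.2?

Competitive equilibrium: 186 − 3q = 105.28 + 2.25q → q* = 15.3752, p* = 139.8743.
For a per-unit tax t: Δq = t/5.25, so DWL = ½·t·(t/5.25) = t²/10.5.
At t = 20: DWL = 38.095. At t = 29.2: DWL = 81.204.
Increase = 81.204 − 38.095 = 43.11.

43.11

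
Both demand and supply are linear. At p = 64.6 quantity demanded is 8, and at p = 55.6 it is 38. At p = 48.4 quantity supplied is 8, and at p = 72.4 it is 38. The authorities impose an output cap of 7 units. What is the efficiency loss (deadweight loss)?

136.04

Demand slope = (55.6 − 64.6)/(38 − 8) = −0.3, so p = 67 − 0.3q.
Supply slope = (72.4 − 48.4)/(38 − 8) = 0.8, so p = 42 + 0.8q.
Competitive equilibrium: 67 − 0.3q = 42 + 0.8q → q* = 22.7273, p* = 60.1818.
At q = 7: demand price = 67 − 0.3·7 = 64.9; supply price = 42 + 0.8·7 = 47.6.
Δq = 22.7273 − 7 = 15.7273; wedge = 64.9 − 47.6 = 17.3.
The triangle = ½ × 15.7273 × 17.3 = 136.04.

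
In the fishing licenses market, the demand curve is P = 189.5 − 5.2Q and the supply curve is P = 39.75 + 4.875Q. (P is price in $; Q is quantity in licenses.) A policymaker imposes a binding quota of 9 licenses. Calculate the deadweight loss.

Competitive equilibrium: 189.5 − 5.2Q = 39.75 + 4.875Q → Q* = 14.8635, P* = 112.2097.
At Q = 9: demand price = 189.5 − 5.2·9 = 142.7; supply price = 39.75 + 4.875·9 = 83.625.
ΔQ = 14.8635 − 9 = 5.8635; wedge = 142.7 − 83.625 = 59.075.
DWL = ½ × 5.8635 × 59.075 = $173.19.

$173.19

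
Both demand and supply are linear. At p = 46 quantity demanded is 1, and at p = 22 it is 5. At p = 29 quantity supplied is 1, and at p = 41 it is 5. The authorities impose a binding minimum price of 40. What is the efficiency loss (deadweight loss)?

Demand slope = (22 − 46)/(5 − 1) = −6, so p = 52 − 6q.
Supply slope = (41 − 29)/(5 − 1) = 3, so p = 26 + 3q.
Competitive equilibrium: 52 − 6q = 26 + 3q → q* = 2.8889, p* = 34.6667.
At the floor p = 40, quantity demanded = (52 − 40)/6 = 2.
Sellers' marginal cost at q' = 2: 26 + 3·2 = 32.
Δq = 2.8889 − 2 = 0.8889; wedge = 40 − 32 = 8.
The triangle = ½ × 0.8889 × 8 = 3.56.

3.56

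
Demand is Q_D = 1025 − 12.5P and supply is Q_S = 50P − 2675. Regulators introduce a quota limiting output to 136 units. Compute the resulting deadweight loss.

In inverse form: demand P = 82 − 0.08Q, supply P = 53.5 + 0.02Q.
Competitive equilibrium: 82 − 0.08Q = 53.5 + 0.02Q → Q* = 285, P* = 59.2.
At Q = 136: demand price = 82 − 0.08·136 = 71.12; supply price = 53.5 + 0.02·136 = 56.22.
ΔQ = 285 − 136 = 149; wedge = 71.12 − 56.22 = 14.9.
DWL = ½ × 149 × 14.9 = 1110.05.

1110.05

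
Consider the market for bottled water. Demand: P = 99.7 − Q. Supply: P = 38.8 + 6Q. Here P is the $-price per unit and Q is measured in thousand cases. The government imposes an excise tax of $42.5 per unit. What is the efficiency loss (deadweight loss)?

$129.02 thousand

Competitive equilibrium: 99.7 − Q = 38.8 + 6Q → Q* = 8.7, P* = 91.
With the tax, the buyer price exceeds the seller price by 42.5: (99.7 − Q) − (38.8 + 6Q) = 42.5 → Q' = 2.6286.
ΔQ = 8.7 − 2.6286 = 6.0714; the wedge equals the tax, 42.5.
Welfare loss = ½ × 6.0714 × 42.5 = $129.02 thousand.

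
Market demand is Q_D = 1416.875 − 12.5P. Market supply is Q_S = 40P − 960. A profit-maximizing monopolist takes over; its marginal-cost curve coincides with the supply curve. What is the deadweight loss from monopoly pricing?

In inverse form: demand P = 113.35 − 0.08Q, supply P = 24 + 0.025Q.
Competitive equilibrium: 113.35 − 0.08Q = 24 + 0.025Q → Q* = 850.95238, P* = 45.27381.
Marginal revenue: MR = 113.35 − 0.16Q. Set MR = MC: 113.35 − 0.16Q = 24 + 0.025Q → Q_m = 482.97297.
Price P_m = 113.35 − 0.08·482.97297 = 74.71216; MC(Q_m) = 24 + 0.025·482.97297 = 36.07432.
Competitive Q* = 850.95238, so ΔQ = 367.97941; wedge = 74.71216 − 36.07432 = 38.63784.
The triangle = ½ × 367.97941 × 38.63784 = 7108.96.

7108.96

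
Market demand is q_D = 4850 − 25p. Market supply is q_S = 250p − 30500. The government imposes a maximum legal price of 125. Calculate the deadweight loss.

17284.09

In inverse form: demand p = 194 − 0.04q, supply p = 122 + 0.004q.
Competitive equilibrium: 194 − 0.04q = 122 + 0.004q → q* = 1636.3636, p* = 128.5455.
At the ceiling p = 125, quantity supplied = (125 − 122)/0.004 = 750.
Willingness to pay at q' = 750: 194 − 0.04·750 = 164.
Δq = 1636.3636 − 750 = 886.3636; wedge = 164 − 125 = 39.
Deadweight loss = ½ × 886.3636 × 39 = 17284.09.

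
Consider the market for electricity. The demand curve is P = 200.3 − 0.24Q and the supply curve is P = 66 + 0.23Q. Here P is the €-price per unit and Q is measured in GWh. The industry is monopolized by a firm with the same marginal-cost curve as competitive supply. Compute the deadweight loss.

€2192.45

Competitive equilibrium: 200.3 − 0.24Q = 66 + 0.23Q → Q* = 285.7447, P* = 131.7213.
Marginal revenue: MR = 200.3 − 0.48Q. Set MR = MC: 200.3 − 0.48Q = 66 + 0.23Q → Q_m = 189.1549.
Price P_m = 200.3 − 0.24·189.1549 = 154.9028; MC(Q_m) = 66 + 0.23·189.1549 = 109.5056.
Competitive Q* = 285.7447, so ΔQ = 96.5898; wedge = 154.9028 − 109.5056 = 45.3972.
DWL = ½ × 96.5898 × 45.3972 = €2192.45.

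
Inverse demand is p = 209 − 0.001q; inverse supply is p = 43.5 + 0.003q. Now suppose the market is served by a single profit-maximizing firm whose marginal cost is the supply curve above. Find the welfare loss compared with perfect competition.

136951.25

Competitive equilibrium: 209 − 0.001q = 43.5 + 0.003q → q* = 41375, p* = 167.625.
Marginal revenue: MR = 209 − 0.002q. Set MR = MC: 209 − 0.002q = 43.5 + 0.003q → q_m = 33100.
Price p_m = 209 − 0.001·33100 = 175.9; MC(q_m) = 43.5 + 0.003·33100 = 142.8.
Competitive q* = 41375, so Δq = 8275; wedge = 175.9 − 142.8 = 33.1.
The triangle = ½ × 8275 × 33.1 = 136951.25.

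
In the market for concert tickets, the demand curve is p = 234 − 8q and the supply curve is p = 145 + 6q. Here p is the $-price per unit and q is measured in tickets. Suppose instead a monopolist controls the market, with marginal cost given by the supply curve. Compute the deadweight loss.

Competitive equilibrium: 234 − 8q = 145 + 6q → q* = 6.3571, p* = 183.1429.
Marginal revenue: MR = 234 − 16q. Set MR = MC: 234 − 16q = 145 + 6q → q_m = 4.0455.
Price p_m = 234 − 8·4.0455 = 201.636; MC(q_m) = 145 + 6·4.0455 = 169.273.
Competitive q* = 6.3571, so Δq = 2.3116; wedge = 201.636 − 169.273 = 32.363.
DWL = ½ × 2.3116 × 32.363 = $37.41.

$37.41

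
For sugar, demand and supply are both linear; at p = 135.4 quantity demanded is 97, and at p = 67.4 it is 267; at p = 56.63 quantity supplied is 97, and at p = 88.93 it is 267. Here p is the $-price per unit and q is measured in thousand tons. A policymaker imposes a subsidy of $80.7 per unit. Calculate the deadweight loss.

$5519.06 thousand

Demand slope = (67.4 − 135.4)/(267 − 97) = −0.4, so p = 174.2 − 0.4q.
Supply slope = (88.93 − 56.63)/(267 − 97) = 0.19, so p = 38.2 + 0.19q.
Competitive equilibrium: 174.2 − 0.4q = 38.2 + 0.19q → q* = 230.5085, p* = 81.9966.
The subsidy lowers effective supply by 80.7: p = 0.19q − 42.5.
New quantity: 174.2 − 0.4q = 0.19q − 42.5 → q' = 367.2881.
Overproduction Δq = 367.2881 − 230.5085 = 136.7796; wedge = subsidy = 80.7.
Welfare loss = ½ × 136.7796 × 80.7 = $5519.06 thousand.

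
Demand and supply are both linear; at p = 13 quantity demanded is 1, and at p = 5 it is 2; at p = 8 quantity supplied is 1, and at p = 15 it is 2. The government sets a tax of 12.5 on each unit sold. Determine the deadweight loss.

Demand slope = (5 − 13)/(2 − 1) = −8, so p = 21 − 8q.
Supply slope = (15 − 8)/(2 − 1) = 7, so p = 1 + 7q.
Competitive equilibrium: 21 − 8q = 1 + 7q → q* = 1.3333, p* = 10.3333.
With the tax, the buyer price exceeds the seller price by 12.5: (21 − 8q) − (1 + 7q) = 12.5 → q' = 0.5.
Δq = 1.3333 − 0.5 = 0.8333; the wedge equals the tax, 12.5.
The triangle = ½ × 0.8333 × 12.5 = 5.21.

5.21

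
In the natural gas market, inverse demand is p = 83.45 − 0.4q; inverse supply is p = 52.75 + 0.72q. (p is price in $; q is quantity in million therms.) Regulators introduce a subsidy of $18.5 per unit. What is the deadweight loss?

Competitive equilibrium: 83.45 − 0.4q = 52.75 + 0.72q → q* = 27.4107, p* = 72.4857.
The subsidy lowers effective supply by 18.5: p = 34.25 + 0.72q.
New quantity: 83.45 − 0.4q = 34.25 + 0.72q → q' = 43.9286.
Overproduction Δq = 43.9286 − 27.4107 = 16.5179; wedge = subsidy = 18.5.
The triangle = ½ × 16.5179 × 18.5 = $152.79 million.

$152.79 million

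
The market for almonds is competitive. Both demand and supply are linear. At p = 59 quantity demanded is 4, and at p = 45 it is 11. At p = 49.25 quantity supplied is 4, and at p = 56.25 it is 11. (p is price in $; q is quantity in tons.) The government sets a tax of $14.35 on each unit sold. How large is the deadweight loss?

$34.32

Demand slope = (45 − 59)/(11 − 4) = −2, so p = 67 − 2q.
Supply slope = (56.25 − 49.25)/(11 − 4) = 1, so p = 45.25 + q.
Competitive equilibrium: 67 − 2q = 45.25 + q → q* = 7.25, p* = 52.5.
With the tax, the buyer price exceeds the seller price by 14.35: (67 − 2q) − (45.25 + q) = 14.35 → q' = 2.4667.
Δq = 7.25 − 2.4667 = 4.7833; the wedge equals the tax, 14.35.
Deadweight loss = ½ × 4.7833 × 14.35 = $34.32.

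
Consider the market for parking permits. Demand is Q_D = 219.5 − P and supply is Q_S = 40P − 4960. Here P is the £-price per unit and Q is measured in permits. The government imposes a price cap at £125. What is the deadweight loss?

£1448.90

In inverse form: demand P = 219.5 − Q, supply P = 124 + 0.025Q.
Competitive equilibrium: 219.5 − Q = 124 + 0.025Q → Q* = 93.1707, P* = 126.3293.
At the ceiling P = 125, quantity supplied = (125 − 124)/0.025 = 40.
Willingness to pay at Q' = 40: 219.5 − 1·40 = 179.5.
ΔQ = 93.1707 − 40 = 53.1707; wedge = 179.5 − 125 = 54.5.
Welfare loss = ½ × 53.1707 × 54.5 = £1448.90.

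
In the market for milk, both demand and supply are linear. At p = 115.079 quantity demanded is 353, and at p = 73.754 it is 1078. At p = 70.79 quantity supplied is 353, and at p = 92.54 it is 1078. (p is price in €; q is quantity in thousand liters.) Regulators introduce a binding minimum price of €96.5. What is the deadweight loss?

€1458.71 thousand

Demand slope = (73.754 − 115.079)/(1078 − 353) = −0.057, so p = 135.2 − 0.057q.
Supply slope = (92.54 − 70.79)/(1078 − 353) = 0.03, so p = 60.2 + 0.03q.
Competitive equilibrium: 135.2 − 0.057q = 60.2 + 0.03q → q* = 862.069, p* = 86.0621.
At the floor p = 96.5, quantity demanded = (135.2 − 96.5)/0.057 = 678.9474.
Sellers' marginal cost at q' = 678.9474: 60.2 + 0.03·678.9474 = 80.5684.
Δq = 862.069 − 678.9474 = 183.1216; wedge = 96.5 − 80.5684 = 15.9316.
DWL = ½ × 183.1216 × 15.9316 = €1458.71 thousand.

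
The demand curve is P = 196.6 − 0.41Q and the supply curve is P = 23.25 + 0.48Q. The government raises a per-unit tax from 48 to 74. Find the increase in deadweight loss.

Competitive equilibrium: 196.6 − 0.41Q = 23.25 + 0.48Q → Q* = 194.7753, P* = 116.7421.
For a per-unit tax t: ΔQ = t/0.89, so DWL = ½·t·(t/0.89) = t²/1.78.
At t = 48: DWL = 1294.382. At t = 74: DWL = 3076.404.
Increase = 3076.404 − 1294.382 = 1782.02.

1782.02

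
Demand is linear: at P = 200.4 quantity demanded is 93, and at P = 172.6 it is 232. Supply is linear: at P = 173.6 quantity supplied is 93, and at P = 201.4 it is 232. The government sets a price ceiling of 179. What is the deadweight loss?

320

Demand slope = (172.6 − 200.4)/(232 − 93) = −0.2, so P = 219 − 0.2Q.
Supply slope = (201.4 − 173.6)/(232 − 93) = 0.2, so P = 155 + 0.2Q.
Competitive equilibrium: 219 − 0.2Q = 155 + 0.2Q → Q* = 160, P* = 187.
At the ceiling P = 179, quantity supplied = (179 − 155)/0.2 = 120.
Willingness to pay at Q' = 120: 219 − 0.2·120 = 195.
ΔQ = 160 − 120 = 40; wedge = 195 − 179 = 16.
The triangle = ½ × 40 × 16 = 320.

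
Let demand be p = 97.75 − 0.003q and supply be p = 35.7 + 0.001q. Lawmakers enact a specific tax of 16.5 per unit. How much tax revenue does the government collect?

187893.75

Competitive equilibrium: 97.75 − 0.003q = 35.7 + 0.001q → q* = 15512.5, p* = 51.2125.
With the tax, the buyer price exceeds the seller price by 16.5: (97.75 − 0.003q) − (35.7 + 0.001q) = 16.5 → q' = 11387.5.
Tax revenue = 16.5 × 11387.5 = 187893.75.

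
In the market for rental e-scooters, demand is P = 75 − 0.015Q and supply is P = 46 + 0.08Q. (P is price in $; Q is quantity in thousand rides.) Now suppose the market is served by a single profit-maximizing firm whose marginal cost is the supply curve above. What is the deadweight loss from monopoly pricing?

Competitive equilibrium: 75 − 0.015Q = 46 + 0.08Q → Q* = 305.2632, P* = 70.4211.
Marginal revenue: MR = 75 − 0.03Q. Set MR = MC: 75 − 0.03Q = 46 + 0.08Q → Q_m = 263.6364.
Price P_m = 75 − 0.015·263.6364 = 71.0455; MC(Q_m) = 46 + 0.08·263.6364 = 67.0909.
Competitive Q* = 305.2632, so ΔQ = 41.6268; wedge = 71.0455 − 67.0909 = 3.9546.
Welfare loss = ½ × 41.6268 × 3.9546 = $82.31 thousand.

$82.31 thousand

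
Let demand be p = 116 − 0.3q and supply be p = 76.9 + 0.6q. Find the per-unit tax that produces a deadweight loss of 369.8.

Competitive equilibrium: 116 − 0.3q = 76.9 + 0.6q → q* = 43.4444, p* = 102.9667.
A tax t gives Δq = t/0.9 and wedge t, so DWL = t²/1.8.
t²/1.8 = 369.8 → t² = 665.64 → t = 25.8.

25.8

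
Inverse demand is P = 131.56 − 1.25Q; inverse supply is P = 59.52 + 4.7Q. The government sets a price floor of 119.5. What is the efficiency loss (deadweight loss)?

Competitive equilibrium: 131.56 − 1.25Q = 59.52 + 4.7Q → Q* = 12.1076, P* = 116.4255.
At the floor P = 119.5, quantity demanded = (131.56 − 119.5)/1.25 = 9.648.
Sellers' marginal cost at Q' = 9.648: 59.52 + 4.7·9.648 = 104.8656.
ΔQ = 12.1076 − 9.648 = 2.4596; wedge = 119.5 − 104.8656 = 14.6344.
DWL = ½ × 2.4596 × 14.6344 = 18.

18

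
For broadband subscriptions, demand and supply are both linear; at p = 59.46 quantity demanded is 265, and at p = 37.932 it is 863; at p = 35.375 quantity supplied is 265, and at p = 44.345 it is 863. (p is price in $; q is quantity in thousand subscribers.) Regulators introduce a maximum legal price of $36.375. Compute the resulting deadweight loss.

Demand slope = (37.932 − 59.46)/(863 − 265) = −0.036, so p = 69 − 0.036q.
Supply slope = (44.345 − 35.375)/(863 − 265) = 0.015, so p = 31.4 + 0.015q.
Competitive equilibrium: 69 − 0.036q = 31.4 + 0.015q → q* = 737.2549, p* = 42.4588.
At the ceiling p = 36.375, quantity supplied = (36.375 − 31.4)/0.015 = 331.6667.
Willingness to pay at q' = 331.6667: 69 − 0.036·331.6667 = 57.06.
Δq = 737.2549 − 331.6667 = 405.5882; wedge = 57.06 − 36.375 = 20.685.
The triangle = ½ × 405.5882 × 20.685 = $4194.80 thousand.

$4194.80 thousand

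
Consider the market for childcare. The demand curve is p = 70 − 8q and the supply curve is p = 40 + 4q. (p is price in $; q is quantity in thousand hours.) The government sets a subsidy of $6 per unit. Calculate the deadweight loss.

Competitive equilibrium: 70 − 8q = 40 + 4q → q* = 2.5, p* = 50.
The subsidy lowers effective supply by 6: p = 34 + 4q.
New quantity: 70 − 8q = 34 + 4q → q' = 3.
Overproduction Δq = 3 − 2.5 = 0.5; wedge = subsidy = 6.
Deadweight loss = ½ × 0.5 × 6 = $1.50 thousand.

$1.50 thousand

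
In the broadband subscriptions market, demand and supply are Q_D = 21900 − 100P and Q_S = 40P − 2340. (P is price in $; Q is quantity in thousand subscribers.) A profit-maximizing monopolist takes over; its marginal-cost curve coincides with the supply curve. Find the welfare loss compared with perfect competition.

In inverse form: demand P = 219 − 0.01Q, supply P = 58.5 + 0.025Q.
Competitive equilibrium: 219 − 0.01Q = 58.5 + 0.025Q → Q* = 4585.714286, P* = 173.142857.
Marginal revenue: MR = 219 − 0.02Q. Set MR = MC: 219 − 0.02Q = 58.5 + 0.025Q → Q_m = 3566.666667.
Price P_m = 219 − 0.01·3566.666667 = 183.333333; MC(Q_m) = 58.5 + 0.025·3566.666667 = 147.666667.
Competitive Q* = 4585.714286, so ΔQ = 1019.047619; wedge = 183.333333 − 147.666667 = 35.666666.
The triangle = ½ × 1019.047619 × 35.666666 = $18173.02 thousand.

$18173.02 thousand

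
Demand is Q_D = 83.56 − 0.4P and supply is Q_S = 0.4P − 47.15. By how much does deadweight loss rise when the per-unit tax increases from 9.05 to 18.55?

In inverse form: demand P = 208.9 − 2.5Q, supply P = 117.875 + 2.5Q.
Competitive equilibrium: 208.9 − 2.5Q = 117.875 + 2.5Q → Q* = 18.205, P* = 163.3875.
For a per-unit tax t: ΔQ = t/5, so DWL = ½·t·(t/5) = t²/10.
At t = 9.05: DWL = 8.19. At t = 18.55: DWL = 34.41.
Increase = 34.41 − 8.19 = 26.22.

26.22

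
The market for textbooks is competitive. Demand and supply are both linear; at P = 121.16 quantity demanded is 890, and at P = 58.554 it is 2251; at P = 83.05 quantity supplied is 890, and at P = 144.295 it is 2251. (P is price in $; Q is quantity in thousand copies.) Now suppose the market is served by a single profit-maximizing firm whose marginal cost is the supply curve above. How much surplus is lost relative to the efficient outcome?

$8786.72 thousand

Demand slope = (58.554 − 121.16)/(2251 − 890) = −0.046, so P = 162.1 − 0.046Q.
Supply slope = (144.295 − 83.05)/(2251 − 890) = 0.045, so P = 43 + 0.045Q.
Competitive equilibrium: 162.1 − 0.046Q = 43 + 0.045Q → Q* = 1308.7912, P* = 101.8956.
Marginal revenue: MR = 162.1 − 0.092Q. Set MR = MC: 162.1 − 0.092Q = 43 + 0.045Q → Q_m = 869.3431.
Price P_m = 162.1 − 0.046·869.3431 = 122.1102; MC(Q_m) = 43 + 0.045·869.3431 = 82.1204.
Competitive Q* = 1308.7912, so ΔQ = 439.4481; wedge = 122.1102 − 82.1204 = 39.9898.
Welfare loss = ½ × 439.4481 × 39.9898 = $8786.72 thousand.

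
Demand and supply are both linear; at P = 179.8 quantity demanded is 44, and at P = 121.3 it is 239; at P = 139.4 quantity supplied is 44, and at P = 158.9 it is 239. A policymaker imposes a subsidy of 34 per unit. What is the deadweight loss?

Demand slope = (121.3 − 179.8)/(239 − 44) = −0.3, so P = 193 − 0.3Q.
Supply slope = (158.9 − 139.4)/(239 − 44) = 0.1, so P = 135 + 0.1Q.
Competitive equilibrium: 193 − 0.3Q = 135 + 0.1Q → Q* = 145, P* = 149.5.
The subsidy lowers effective supply by 34: P = 101 + 0.1Q.
New quantity: 193 − 0.3Q = 101 + 0.1Q → Q' = 230.
Overproduction ΔQ = 230 − 145 = 85; wedge = subsidy = 34.
Welfare loss = ½ × 85 × 34 = 1445.

1445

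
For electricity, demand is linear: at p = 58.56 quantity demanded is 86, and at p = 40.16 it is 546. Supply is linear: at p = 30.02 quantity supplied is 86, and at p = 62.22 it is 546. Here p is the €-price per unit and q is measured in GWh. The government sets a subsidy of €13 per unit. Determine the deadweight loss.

€768.18

Demand slope = (40.16 − 58.56)/(546 − 86) = −0.04, so p = 62 − 0.04q.
Supply slope = (62.22 − 30.02)/(546 − 86) = 0.07, so p = 24 + 0.07q.
Competitive equilibrium: 62 − 0.04q = 24 + 0.07q → q* = 345.4545, p* = 48.1818.
The subsidy lowers effective supply by 13: p = 11 + 0.07q.
New quantity: 62 − 0.04q = 11 + 0.07q → q' = 463.6364.
Overproduction Δq = 463.6364 − 345.4545 = 118.1819; wedge = subsidy = 13.
Deadweight loss = ½ × 118.1819 × 13 = €768.18.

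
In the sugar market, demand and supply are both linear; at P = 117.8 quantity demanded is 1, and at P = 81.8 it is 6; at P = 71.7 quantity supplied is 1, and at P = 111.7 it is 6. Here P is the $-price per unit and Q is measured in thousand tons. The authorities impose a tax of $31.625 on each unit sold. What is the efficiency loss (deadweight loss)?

Demand slope = (81.8 − 117.8)/(6 − 1) = −7.2, so P = 125 − 7.2Q.
Supply slope = (111.7 − 71.7)/(6 − 1) = 8, so P = 63.7 + 8Q.
Competitive equilibrium: 125 − 7.2Q = 63.7 + 8Q → Q* = 4.0329, P* = 95.9632.
With the tax, the buyer price exceeds the seller price by 31.625: (125 − 7.2Q) − (63.7 + 8Q) = 31.625 → Q' = 1.9523.
ΔQ = 4.0329 − 1.9523 = 2.0806; the wedge equals the tax, 31.625.
Welfare loss = ½ × 2.0806 × 31.625 = $32.90 thousand.

$32.90 thousand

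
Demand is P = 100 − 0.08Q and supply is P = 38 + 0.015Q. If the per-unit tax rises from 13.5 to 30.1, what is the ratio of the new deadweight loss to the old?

Competitive equilibrium: 100 − 0.08Q = 38 + 0.015Q → Q* = 652.6316, P* = 47.7895.
For a per-unit tax t: ΔQ = t/0.095, so DWL = ½·t·(t/0.095) = t²/0.19.
At t = 13.5: DWL = 959.211. At t = 30.1: DWL = 4768.474.
Ratio = (30.1/13.5)² = 4.971.

4.971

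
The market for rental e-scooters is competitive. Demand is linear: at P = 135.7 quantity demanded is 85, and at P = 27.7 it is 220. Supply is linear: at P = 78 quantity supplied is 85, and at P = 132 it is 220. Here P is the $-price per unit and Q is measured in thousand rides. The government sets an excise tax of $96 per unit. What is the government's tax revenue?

$5096 thousand

Demand slope = (27.7 − 135.7)/(220 − 85) = −0.8, so P = 203.7 − 0.8Q.
Supply slope = (132 − 78)/(220 − 85) = 0.4, so P = 44 + 0.4Q.
Competitive equilibrium: 203.7 − 0.8Q = 44 + 0.4Q → Q* = 133.0833, P* = 97.2333.
With the tax, the buyer price exceeds the seller price by 96: (203.7 − 0.8Q) − (44 + 0.4Q) = 96 → Q' = 53.0833.
Tax revenue = 96 × 53.0833 = $5096 thousand.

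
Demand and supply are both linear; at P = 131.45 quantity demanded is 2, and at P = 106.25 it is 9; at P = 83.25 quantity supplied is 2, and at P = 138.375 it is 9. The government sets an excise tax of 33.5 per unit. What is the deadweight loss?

48.90

Demand slope = (106.25 − 131.45)/(9 − 2) = −3.6, so P = 138.65 − 3.6Q.
Supply slope = (138.375 − 83.25)/(9 − 2) = 7.875, so P = 67.5 + 7.875Q.
Competitive equilibrium: 138.65 − 3.6Q = 67.5 + 7.875Q → Q* = 6.2004, P* = 116.3284.
With the tax, the buyer price exceeds the seller price by 33.5: (138.65 − 3.6Q) − (67.5 + 7.875Q) = 33.5 → Q' = 3.281.
ΔQ = 6.2004 − 3.281 = 2.9194; the wedge equals the tax, 33.5.
Welfare loss = ½ × 2.9194 × 33.5 = 48.90.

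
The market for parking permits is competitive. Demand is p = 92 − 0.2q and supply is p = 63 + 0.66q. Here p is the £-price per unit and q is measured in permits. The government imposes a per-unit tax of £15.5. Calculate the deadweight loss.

Competitive equilibrium: 92 − 0.2q = 63 + 0.66q → q* = 33.7209, p* = 85.2558.
With the tax, the buyer price exceeds the seller price by 15.5: (92 − 0.2q) − (63 + 0.66q) = 15.5 → q' = 15.6977.
Δq = 33.7209 − 15.6977 = 18.0232; the wedge equals the tax, 15.5.
Welfare loss = ½ × 18.0232 × 15.5 = £139.68.

£139.68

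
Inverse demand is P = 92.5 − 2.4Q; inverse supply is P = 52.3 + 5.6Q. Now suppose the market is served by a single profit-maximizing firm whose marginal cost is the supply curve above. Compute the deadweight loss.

Competitive equilibrium: 92.5 − 2.4Q = 52.3 + 5.6Q → Q* = 5.025, P* = 80.44.
Marginal revenue: MR = 92.5 − 4.8Q. Set MR = MC: 92.5 − 4.8Q = 52.3 + 5.6Q → Q_m = 3.8654.
Price P_m = 92.5 − 2.4·3.8654 = 83.223; MC(Q_m) = 52.3 + 5.6·3.8654 = 73.9462.
Competitive Q* = 5.025, so ΔQ = 1.1596; wedge = 83.223 − 73.9462 = 9.2768.
The triangle = ½ × 1.1596 × 9.2768 = 5.38.

5.38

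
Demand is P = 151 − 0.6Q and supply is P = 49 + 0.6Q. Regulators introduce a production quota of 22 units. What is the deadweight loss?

Competitive equilibrium: 151 − 0.6Q = 49 + 0.6Q → Q* = 85, P* = 100.
At Q = 22: demand price = 151 − 0.6·22 = 137.8; supply price = 49 + 0.6·22 = 62.2.
ΔQ = 85 − 22 = 63; wedge = 137.8 − 62.2 = 75.6.
Deadweight loss = ½ × 63 × 75.6 = 2381.40.

2381.40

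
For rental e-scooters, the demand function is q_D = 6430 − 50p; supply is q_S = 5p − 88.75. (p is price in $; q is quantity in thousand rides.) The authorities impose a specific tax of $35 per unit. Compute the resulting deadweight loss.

$2784.09 thousand

In inverse form: demand p = 128.6 − 0.02q, supply p = 17.75 + 0.2q.
Competitive equilibrium: 128.6 − 0.02q = 17.75 + 0.2q → q* = 503.8636, p* = 118.5227.
With the tax, the buyer price exceeds the seller price by 35: (128.6 − 0.02q) − (17.75 + 0.2q) = 35 → q' = 344.7727.
Δq = 503.8636 − 344.7727 = 159.0909; the wedge equals the tax, 35.
DWL = ½ × 159.0909 × 35 = $2784.09 thousand.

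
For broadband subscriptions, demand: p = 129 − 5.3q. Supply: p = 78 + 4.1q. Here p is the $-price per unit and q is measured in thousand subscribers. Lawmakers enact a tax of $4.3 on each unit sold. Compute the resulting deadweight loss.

Competitive equilibrium: 129 − 5.3q = 78 + 4.1q → q* = 5.4255, p* = 100.2447.
With the tax, the buyer price exceeds the seller price by 4.3: (129 − 5.3q) − (78 + 4.1q) = 4.3 → q' = 4.9681.
Δq = 5.4255 − 4.9681 = 0.4574; the wedge equals the tax, 4.3.
Deadweight loss = ½ × 0.4574 × 4.3 = $0.98 thousand.

$0.98 thousand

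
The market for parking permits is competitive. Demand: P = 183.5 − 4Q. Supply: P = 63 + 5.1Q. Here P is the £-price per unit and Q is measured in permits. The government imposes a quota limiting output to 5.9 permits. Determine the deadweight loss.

Competitive equilibrium: 183.5 − 4Q = 63 + 5.1Q → Q* = 13.2418, P* = 130.533.
At Q = 5.9: demand price = 183.5 − 4·5.9 = 159.9; supply price = 63 + 5.1·5.9 = 93.09.
ΔQ = 13.2418 − 5.9 = 7.3418; wedge = 159.9 − 93.09 = 66.81.
DWL = ½ × 7.3418 × 66.81 = £245.25.

£245.25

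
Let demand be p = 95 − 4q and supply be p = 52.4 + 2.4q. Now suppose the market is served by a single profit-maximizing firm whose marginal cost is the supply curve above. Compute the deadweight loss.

Competitive equilibrium: 95 − 4q = 52.4 + 2.4q → q* = 6.6563, p* = 68.375.
Marginal revenue: MR = 95 − 8q. Set MR = MC: 95 − 8q = 52.4 + 2.4q → q_m = 4.0962.
Price p_m = 95 − 4·4.0962 = 78.6152; MC(q_m) = 52.4 + 2.4·4.0962 = 62.2309.
Competitive q* = 6.6563, so Δq = 2.5601; wedge = 78.6152 − 62.2309 = 16.3843.
The triangle = ½ × 2.5601 × 16.3843 = 20.97.

20.97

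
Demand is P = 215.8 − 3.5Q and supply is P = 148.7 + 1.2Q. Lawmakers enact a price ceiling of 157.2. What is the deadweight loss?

121.60

Competitive equilibrium: 215.8 − 3.5Q = 148.7 + 1.2Q → Q* = 14.2766, P* = 165.8319.
At the ceiling P = 157.2, quantity supplied = (157.2 − 148.7)/1.2 = 7.0833.
Willingness to pay at Q' = 7.0833: 215.8 − 3.5·7.0833 = 191.0085.
ΔQ = 14.2766 − 7.0833 = 7.1933; wedge = 191.0085 − 157.2 = 33.8085.
Deadweight loss = ½ × 7.1933 × 33.8085 = 121.60.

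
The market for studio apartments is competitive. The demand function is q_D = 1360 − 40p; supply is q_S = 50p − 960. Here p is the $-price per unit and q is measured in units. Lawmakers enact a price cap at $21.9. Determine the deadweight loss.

$845.84

In inverse form: demand p = 34 − 0.025q, supply p = 19.2 + 0.02q.
Competitive equilibrium: 34 − 0.025q = 19.2 + 0.02q → q* = 328.8889, p* = 25.7778.
At the ceiling p = 21.9, quantity supplied = (21.9 − 19.2)/0.02 = 135.
Willingness to pay at q' = 135: 34 − 0.025·135 = 30.625.
Δq = 328.8889 − 135 = 193.8889; wedge = 30.625 − 21.9 = 8.725.
The triangle = ½ × 193.8889 × 8.725 = $845.84.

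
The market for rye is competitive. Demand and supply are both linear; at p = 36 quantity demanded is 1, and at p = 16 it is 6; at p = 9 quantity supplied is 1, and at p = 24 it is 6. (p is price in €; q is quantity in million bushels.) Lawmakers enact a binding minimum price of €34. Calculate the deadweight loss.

€39.45 million

Demand slope = (16 − 36)/(6 − 1) = −4, so p = 40 − 4q.
Supply slope = (24 − 9)/(6 − 1) = 3, so p = 6 + 3q.
Competitive equilibrium: 40 − 4q = 6 + 3q → q* = 4.8571, p* = 20.5714.
At the floor p = 34, quantity demanded = (40 − 34)/4 = 1.5.
Sellers' marginal cost at q' = 1.5: 6 + 3·1.5 = 10.5.
Δq = 4.8571 − 1.5 = 3.3571; wedge = 34 − 10.5 = 23.5.
DWL = ½ × 3.3571 × 23.5 = €39.45 million.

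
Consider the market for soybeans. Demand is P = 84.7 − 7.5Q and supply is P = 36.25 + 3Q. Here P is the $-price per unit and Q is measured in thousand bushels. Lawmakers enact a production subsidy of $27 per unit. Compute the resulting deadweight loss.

$34.71 thousand

Competitive equilibrium: 84.7 − 7.5Q = 36.25 + 3Q → Q* = 4.6143, P* = 50.0929.
The subsidy lowers effective supply by 27: P = 9.25 + 3Q.
New quantity: 84.7 − 7.5Q = 9.25 + 3Q → Q' = 7.1857.
Overproduction ΔQ = 7.1857 − 4.6143 = 2.5714; wedge = subsidy = 27.
The triangle = ½ × 2.5714 × 27 = $34.71 thousand.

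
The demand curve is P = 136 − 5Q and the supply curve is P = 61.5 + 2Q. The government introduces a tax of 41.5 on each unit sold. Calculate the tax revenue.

195.64

Competitive equilibrium: 136 − 5Q = 61.5 + 2Q → Q* = 10.6429, P* = 82.7857.
With the tax, the buyer price exceeds the seller price by 41.5: (136 − 5Q) − (61.5 + 2Q) = 41.5 → Q' = 4.7143.
Tax revenue = 41.5 × 4.7143 = 195.64.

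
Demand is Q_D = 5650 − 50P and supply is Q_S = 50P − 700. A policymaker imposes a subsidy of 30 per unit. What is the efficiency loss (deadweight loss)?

11250

In inverse form: demand P = 113 − 0.02Q, supply P = 14 + 0.02Q.
Competitive equilibrium: 113 − 0.02Q = 14 + 0.02Q → Q* = 2475, P* = 63.5.
The subsidy lowers effective supply by 30: P = 0.02Q − 16.
New quantity: 113 − 0.02Q = 0.02Q − 16 → Q' = 3225.
Overproduction ΔQ = 3225 − 2475 = 750; wedge = subsidy = 30.
Deadweight loss = ½ × 750 × 30 = 11250.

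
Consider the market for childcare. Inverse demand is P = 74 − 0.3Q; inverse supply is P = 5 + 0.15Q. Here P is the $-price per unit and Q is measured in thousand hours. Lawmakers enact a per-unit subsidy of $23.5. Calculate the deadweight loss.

$613.61 thousand

Competitive equilibrium: 74 − 0.3Q = 5 + 0.15Q → Q* = 153.3333, P* = 28.
The subsidy lowers effective supply by 23.5: P = 0.15Q − 18.5.
New quantity: 74 − 0.3Q = 0.15Q − 18.5 → Q' = 205.5556.
Overproduction ΔQ = 205.5556 − 153.3333 = 52.2223; wedge = subsidy = 23.5.
The triangle = ½ × 52.2223 × 23.5 = $613.61 thousand.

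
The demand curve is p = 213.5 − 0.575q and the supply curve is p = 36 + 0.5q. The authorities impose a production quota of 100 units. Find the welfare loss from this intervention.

Competitive equilibrium: 213.5 − 0.575q = 36 + 0.5q → q* = 165.1163, p* = 118.5581.
At q = 100: demand price = 213.5 − 0.575·100 = 156; supply price = 36 + 0.5·100 = 86.
Δq = 165.1163 − 100 = 65.1163; wedge = 156 − 86 = 70.
Welfare loss = ½ × 65.1163 × 70 = 2279.07.

2279.07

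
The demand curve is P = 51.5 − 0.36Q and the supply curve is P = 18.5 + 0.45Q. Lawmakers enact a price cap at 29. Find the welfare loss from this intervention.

Competitive equilibrium: 51.5 − 0.36Q = 18.5 + 0.45Q → Q* = 40.7407, P* = 36.8333.
At the ceiling P = 29, quantity supplied = (29 − 18.5)/0.45 = 23.3333.
Willingness to pay at Q' = 23.3333: 51.5 − 0.36·23.3333 = 43.1.
ΔQ = 40.7407 − 23.3333 = 17.4074; wedge = 43.1 − 29 = 14.1.
Deadweight loss = ½ × 17.4074 × 14.1 = 122.72.

122.72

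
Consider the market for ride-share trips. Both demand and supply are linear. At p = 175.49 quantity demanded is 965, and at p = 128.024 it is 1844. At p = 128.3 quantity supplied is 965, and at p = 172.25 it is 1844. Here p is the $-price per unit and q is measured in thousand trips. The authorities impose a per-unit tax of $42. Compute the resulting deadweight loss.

$8480.77 thousand

Demand slope = (128.024 − 175.49)/(1844 − 965) = −0.054, so p = 227.6 − 0.054q.
Supply slope = (172.25 − 128.3)/(1844 − 965) = 0.05, so p = 80.05 + 0.05q.
Competitive equilibrium: 227.6 − 0.054q = 80.05 + 0.05q → q* = 1418.75, p* = 150.9875.
With the tax, the buyer price exceeds the seller price by 42: (227.6 − 0.054q) − (80.05 + 0.05q) = 42 → q' = 1014.9038.
Δq = 1418.75 − 1014.9038 = 403.8462; the wedge equals the tax, 42.
DWL = ½ × 403.8462 × 42 = $8480.77 thousand.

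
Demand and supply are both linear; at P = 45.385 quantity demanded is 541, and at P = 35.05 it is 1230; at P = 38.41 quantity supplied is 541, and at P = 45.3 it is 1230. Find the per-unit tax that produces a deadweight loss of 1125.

Demand slope = (35.05 − 45.385)/(1230 − 541) = −0.015, so P = 53.5 − 0.015Q.
Supply slope = (45.3 − 38.41)/(1230 − 541) = 0.01, so P = 33 + 0.01Q.
Competitive equilibrium: 53.5 − 0.015Q = 33 + 0.01Q → Q* = 820, P* = 41.2.
A tax t gives ΔQ = t/0.025 and wedge t, so DWL = t²/0.05.
t²/0.05 = 1125 → t² = 56.25 → t = 7.5.

7.5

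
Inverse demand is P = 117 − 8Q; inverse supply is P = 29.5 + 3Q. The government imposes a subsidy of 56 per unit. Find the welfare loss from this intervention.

Competitive equilibrium: 117 − 8Q = 29.5 + 3Q → Q* = 7.9545, P* = 53.3636.
The subsidy lowers effective supply by 56: P = 3Q − 26.5.
New quantity: 117 − 8Q = 3Q − 26.5 → Q' = 13.0455.
Overproduction ΔQ = 13.0455 − 7.9545 = 5.091; wedge = subsidy = 56.
Welfare loss = ½ × 5.091 × 56 = 142.55.

142.55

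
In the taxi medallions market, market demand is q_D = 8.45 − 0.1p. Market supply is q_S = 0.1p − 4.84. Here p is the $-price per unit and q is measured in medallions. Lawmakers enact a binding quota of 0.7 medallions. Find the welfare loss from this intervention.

In inverse form: demand p = 84.5 − 10q, supply p = 48.4 + 10q.
Competitive equilibrium: 84.5 − 10q = 48.4 + 10q → q* = 1.805, p* = 66.45.
At q = 0.7: demand price = 84.5 − 10·0.7 = 77.5; supply price = 48.4 + 10·0.7 = 55.4.
Δq = 1.805 − 0.7 = 1.105; wedge = 77.5 − 55.4 = 22.1.
DWL = ½ × 1.105 × 22.1 = $12.21.

$12.21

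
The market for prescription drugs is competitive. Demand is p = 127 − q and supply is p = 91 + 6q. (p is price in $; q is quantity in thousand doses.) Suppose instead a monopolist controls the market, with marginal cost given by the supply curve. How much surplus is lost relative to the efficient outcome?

$1.45 thousand

Competitive equilibrium: 127 − q = 91 + 6q → q* = 5.1429, p* = 121.8571.
Marginal revenue: MR = 127 − 2q. Set MR = MC: 127 − 2q = 91 + 6q → q_m = 4.5.
Price p_m = 127 − 1·4.5 = 122.5; MC(q_m) = 91 + 6·4.5 = 118.
Competitive q* = 5.1429, so Δq = 0.6429; wedge = 122.5 − 118 = 4.5.
Deadweight loss = ½ × 0.6429 × 4.5 = $1.45 thousand.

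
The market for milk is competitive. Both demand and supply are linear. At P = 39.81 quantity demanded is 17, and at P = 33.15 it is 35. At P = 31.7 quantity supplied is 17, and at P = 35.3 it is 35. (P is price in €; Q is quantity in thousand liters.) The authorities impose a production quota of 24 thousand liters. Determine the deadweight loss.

€14.89 thousand

Demand slope = (33.15 − 39.81)/(35 − 17) = −0.37, so P = 46.1 − 0.37Q.
Supply slope = (35.3 − 31.7)/(35 − 17) = 0.2, so P = 28.3 + 0.2Q.
Competitive equilibrium: 46.1 − 0.37Q = 28.3 + 0.2Q → Q* = 31.2281, P* = 34.5456.
At Q = 24: demand price = 46.1 − 0.37·24 = 37.22; supply price = 28.3 + 0.2·24 = 33.1.
ΔQ = 31.2281 − 24 = 7.2281; wedge = 37.22 − 33.1 = 4.12.
Deadweight loss = ½ × 7.2281 × 4.12 = €14.89 thousand.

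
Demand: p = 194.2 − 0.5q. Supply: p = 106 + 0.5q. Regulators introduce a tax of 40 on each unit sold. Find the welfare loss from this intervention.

800

Competitive equilibrium: 194.2 − 0.5q = 106 + 0.5q → q* = 88.2, p* = 150.1.
With the tax, the buyer price exceeds the seller price by 40: (194.2 − 0.5q) − (106 + 0.5q) = 40 → q' = 48.2.
Δq = 88.2 − 48.2 = 40; the wedge equals the tax, 40.
Welfare loss = ½ × 40 × 40 = 800.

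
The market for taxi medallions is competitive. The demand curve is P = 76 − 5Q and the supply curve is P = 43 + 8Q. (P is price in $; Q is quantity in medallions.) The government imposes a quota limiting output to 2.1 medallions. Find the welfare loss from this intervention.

Competitive equilibrium: 76 − 5Q = 43 + 8Q → Q* = 2.5385, P* = 63.3077.
At Q = 2.1: demand price = 76 − 5·2.1 = 65.5; supply price = 43 + 8·2.1 = 59.8.
ΔQ = 2.5385 − 2.1 = 0.4385; wedge = 65.5 − 59.8 = 5.7.
The triangle = ½ × 0.4385 × 5.7 = $1.25.

$1.25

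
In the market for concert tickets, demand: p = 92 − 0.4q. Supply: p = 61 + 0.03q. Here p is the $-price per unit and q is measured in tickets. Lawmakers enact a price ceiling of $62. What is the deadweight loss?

$323

Competitive equilibrium: 92 − 0.4q = 61 + 0.03q → q* = 72.093, p* = 63.1628.
At the ceiling p = 62, quantity supplied = (62 − 61)/0.03 = 33.3333.
Willingness to pay at q' = 33.3333: 92 − 0.4·33.3333 = 78.6667.
Δq = 72.093 − 33.3333 = 38.7597; wedge = 78.6667 − 62 = 16.6667.
Deadweight loss = ½ × 38.7597 × 16.6667 = $323.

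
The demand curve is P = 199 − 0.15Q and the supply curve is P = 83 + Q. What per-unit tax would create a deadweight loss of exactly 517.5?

Competitive equilibrium: 199 − 0.15Q = 83 + Q → Q* = 100.8696, P* = 183.8696.
A tax t gives ΔQ = t/1.15 and wedge t, so DWL = t²/2.3.
t²/2.3 = 517.5 → t² = 1190.25 → t = 34.5.

34.5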